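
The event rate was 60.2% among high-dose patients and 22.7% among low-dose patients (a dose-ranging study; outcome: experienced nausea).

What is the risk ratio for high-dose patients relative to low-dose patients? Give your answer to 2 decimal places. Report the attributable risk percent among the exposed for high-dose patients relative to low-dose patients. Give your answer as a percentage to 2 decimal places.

RR = 0.6020 / 0.2270 = 2.65
AR% = (0.6020 − 0.2270) / 0.6020 = 0.6229 → 62.29%

RR = 2.65; AR% = 62.29%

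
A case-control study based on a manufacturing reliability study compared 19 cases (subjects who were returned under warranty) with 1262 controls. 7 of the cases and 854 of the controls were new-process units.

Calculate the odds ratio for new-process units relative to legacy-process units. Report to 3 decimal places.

OR = (7 × 408) / (854 × 12) = 2856/10248 ≈ 0.279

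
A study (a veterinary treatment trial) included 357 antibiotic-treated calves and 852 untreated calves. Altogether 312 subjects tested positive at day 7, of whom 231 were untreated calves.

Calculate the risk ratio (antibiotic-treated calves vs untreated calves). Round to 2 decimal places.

antibiotic-treated calves with the outcome: 312 − 231 = 81
antibiotic-treated calves without the outcome: 357 − 81 = 276
untreated calves without the outcome: 852 − 231 = 621
risk, antibiotic-treated calves = 81/357 = 0.2269
risk, untreated calves = 231/852 = 0.2711
RR = 0.2269 / 0.2711 = 0.84

0.84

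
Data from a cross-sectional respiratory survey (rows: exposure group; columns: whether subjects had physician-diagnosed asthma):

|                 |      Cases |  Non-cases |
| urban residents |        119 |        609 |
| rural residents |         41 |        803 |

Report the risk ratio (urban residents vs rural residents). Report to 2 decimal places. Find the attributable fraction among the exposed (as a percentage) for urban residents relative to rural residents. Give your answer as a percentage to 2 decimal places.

risk, urban residents = 119/728 = 0.16346
risk, rural residents = 41/844 = 0.04858
RR = 0.16346 / 0.04858 = 3.36
AR% = (0.16346 − 0.04858) / 0.16346 = 0.7028 → 70.28%

RR = 3.36; AR% = 70.28%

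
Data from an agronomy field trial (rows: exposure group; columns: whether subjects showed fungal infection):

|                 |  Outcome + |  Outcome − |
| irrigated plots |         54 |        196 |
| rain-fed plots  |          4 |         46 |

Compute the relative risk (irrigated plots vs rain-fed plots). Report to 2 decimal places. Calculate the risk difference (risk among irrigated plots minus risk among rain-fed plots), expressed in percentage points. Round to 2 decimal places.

RR = 2.70; RD = 13.60

risk, irrigated plots = 54/250 = 0.2160
risk, rain-fed plots = 4/50 = 0.0800
RR = 0.2160 / 0.0800 = 2.70
risk difference = 0.2160 − 0.0800 = 0.1360 → 13.60 percentage points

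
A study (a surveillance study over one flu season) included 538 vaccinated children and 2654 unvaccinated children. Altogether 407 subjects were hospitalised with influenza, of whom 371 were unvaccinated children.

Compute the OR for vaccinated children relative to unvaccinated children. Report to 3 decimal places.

vaccinated children with the outcome: 407 − 371 = 36
vaccinated children without the outcome: 538 − 36 = 502
unvaccinated children without the outcome: 2654 − 371 = 2283
OR = (36 × 2283) / (502 × 371) = 82188/186242 ≈ 0.441

0.441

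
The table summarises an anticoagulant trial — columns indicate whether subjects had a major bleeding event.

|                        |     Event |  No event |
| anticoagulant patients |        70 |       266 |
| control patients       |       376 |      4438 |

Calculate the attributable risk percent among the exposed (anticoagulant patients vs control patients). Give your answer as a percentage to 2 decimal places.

62.51%

risk, anticoagulant patients = 70/336 = 0.2083
risk, control patients = 376/4814 = 0.0781
AR% = (0.2083 − 0.0781) / 0.2083 = 0.6251 → 62.51%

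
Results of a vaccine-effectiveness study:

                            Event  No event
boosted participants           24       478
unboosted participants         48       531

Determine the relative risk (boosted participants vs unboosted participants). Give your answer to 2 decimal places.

risk, boosted participants = 24/502 = 0.04781
risk, unboosted participants = 48/579 = 0.08290
RR = 0.04781 / 0.08290 = 0.58

0.58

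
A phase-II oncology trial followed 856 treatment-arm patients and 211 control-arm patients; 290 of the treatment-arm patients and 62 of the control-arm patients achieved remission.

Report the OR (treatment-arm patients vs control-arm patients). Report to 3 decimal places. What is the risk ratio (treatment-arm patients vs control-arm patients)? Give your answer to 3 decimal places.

OR = 1.231; RR = 1.153

OR = (290 × 149) / (566 × 62) = 43210/35092 ≈ 1.231
risk, treatment-arm patients = 290/856 = 0.3388
risk, control-arm patients = 62/211 = 0.2938
RR = 0.3388 / 0.2938 = 1.153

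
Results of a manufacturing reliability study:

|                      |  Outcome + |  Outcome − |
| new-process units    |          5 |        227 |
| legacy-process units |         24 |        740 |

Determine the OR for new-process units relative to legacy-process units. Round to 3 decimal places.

odds, new-process units = 5/227 = 0.02203
odds, legacy-process units = 24/740 = 0.03243
OR = 0.02203 / 0.03243 = 0.679

OR: 0.679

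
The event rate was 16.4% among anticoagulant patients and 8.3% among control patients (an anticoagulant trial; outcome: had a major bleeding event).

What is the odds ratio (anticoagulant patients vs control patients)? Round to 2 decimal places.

odds, anticoagulant patients = 0.1640/0.8360 = 0.1962
odds, control patients = 0.0830/0.9170 = 0.0905
OR = 0.1962 / 0.0905 = 2.17

OR ≈ 2.17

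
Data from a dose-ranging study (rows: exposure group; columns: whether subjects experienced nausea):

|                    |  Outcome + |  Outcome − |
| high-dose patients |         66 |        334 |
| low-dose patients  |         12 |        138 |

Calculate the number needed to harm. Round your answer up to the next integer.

risk, high-dose patients = 66/400 = 0.165000
risk, low-dose patients = 12/150 = 0.080000
absolute risk difference = 0.085000
1 / 0.085000 = 11.765 → round up → 12

NNH ≈ 12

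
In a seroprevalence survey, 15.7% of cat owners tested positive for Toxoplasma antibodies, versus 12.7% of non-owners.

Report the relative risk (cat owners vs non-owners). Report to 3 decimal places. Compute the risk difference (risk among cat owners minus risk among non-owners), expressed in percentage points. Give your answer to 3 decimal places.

RR = 1.236; RD = 3.000

RR = 0.1570 / 0.1270 = 1.236
risk difference = 0.1570 − 0.1270 = 0.0300 → 3.000 percentage points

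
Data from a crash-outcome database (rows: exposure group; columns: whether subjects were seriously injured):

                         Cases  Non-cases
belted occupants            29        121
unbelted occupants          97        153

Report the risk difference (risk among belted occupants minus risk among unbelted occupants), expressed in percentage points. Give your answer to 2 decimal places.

risk, belted occupants = 29/150 = 0.1933
risk, unbelted occupants = 97/250 = 0.3880
risk difference = 0.1933 − 0.3880 = -0.1947 → -19.47 percentage points

RD: -19.47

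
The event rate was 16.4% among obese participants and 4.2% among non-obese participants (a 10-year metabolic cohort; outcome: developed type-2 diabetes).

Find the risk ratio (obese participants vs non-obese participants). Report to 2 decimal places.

RR = 0.16400 / 0.04200 = 3.90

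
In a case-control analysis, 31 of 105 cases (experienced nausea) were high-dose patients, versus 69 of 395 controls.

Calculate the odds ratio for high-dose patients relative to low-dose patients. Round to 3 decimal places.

OR = 1.979

odds, high-dose patients = 31/69 = 0.4493
odds, low-dose patients = 74/326 = 0.2270
OR = 0.4493 / 0.2270 = 1.979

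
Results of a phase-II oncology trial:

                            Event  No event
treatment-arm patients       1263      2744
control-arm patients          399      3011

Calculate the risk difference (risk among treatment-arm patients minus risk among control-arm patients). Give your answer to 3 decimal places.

RD: 0.198

risk, treatment-arm patients = 1263/4007 = 0.3152
risk, control-arm patients = 399/3410 = 0.1170
risk difference = 0.3152 − 0.1170 = 0.198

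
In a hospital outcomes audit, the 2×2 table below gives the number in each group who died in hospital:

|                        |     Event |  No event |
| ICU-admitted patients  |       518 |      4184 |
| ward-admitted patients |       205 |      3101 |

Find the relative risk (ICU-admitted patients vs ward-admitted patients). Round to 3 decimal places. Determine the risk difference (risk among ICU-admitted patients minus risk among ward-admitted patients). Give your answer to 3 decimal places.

RR = 1.777; RD = 0.048

risk, ICU-admitted patients = 518/4702 = 0.1102
risk, ward-admitted patients = 205/3306 = 0.0620
RR = 0.1102 / 0.0620 = 1.777
risk difference = 0.1102 − 0.0620 = 0.048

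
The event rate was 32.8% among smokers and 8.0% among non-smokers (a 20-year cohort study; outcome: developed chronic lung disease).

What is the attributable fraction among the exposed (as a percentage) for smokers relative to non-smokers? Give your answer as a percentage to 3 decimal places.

AR% = (0.3280 − 0.0800) / 0.3280 = 0.7561 → 75.610%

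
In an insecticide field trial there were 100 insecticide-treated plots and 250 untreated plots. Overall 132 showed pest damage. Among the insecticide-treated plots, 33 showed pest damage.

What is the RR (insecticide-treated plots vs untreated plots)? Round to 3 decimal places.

insecticide-treated plots without the outcome: 100 − 33 = 67
untreated plots with the outcome: 132 − 33 = 99
untreated plots without the outcome: 250 − 99 = 151
risk, insecticide-treated plots = 33/100 = 0.3300
risk, untreated plots = 99/250 = 0.3960
RR = 0.3300 / 0.3960 = 0.833

RR ≈ 0.833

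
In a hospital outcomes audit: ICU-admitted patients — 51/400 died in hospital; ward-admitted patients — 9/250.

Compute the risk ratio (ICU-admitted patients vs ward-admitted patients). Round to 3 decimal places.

risk, ICU-admitted patients = 51/400 = 0.12750
risk, ward-admitted patients = 9/250 = 0.03600
RR = 0.12750 / 0.03600 = 3.542

RR: 3.542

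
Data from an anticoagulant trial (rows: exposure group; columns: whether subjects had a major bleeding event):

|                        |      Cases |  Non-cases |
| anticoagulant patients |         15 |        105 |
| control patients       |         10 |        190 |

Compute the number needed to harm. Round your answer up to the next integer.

NNH ≈ 14

risk, anticoagulant patients = 15/120 = 0.125000
risk, control patients = 10/200 = 0.050000
absolute risk difference = 0.075000
1 / 0.075000 = 13.333 → round up → 14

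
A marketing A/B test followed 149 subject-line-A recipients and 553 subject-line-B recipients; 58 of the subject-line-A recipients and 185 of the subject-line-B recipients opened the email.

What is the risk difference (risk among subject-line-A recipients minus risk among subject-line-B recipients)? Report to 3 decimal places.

risk, subject-line-A recipients = 58/149 = 0.3893
risk, subject-line-B recipients = 185/553 = 0.3345
risk difference = 0.3893 − 0.3345 = 0.055

RD ≈ 0.055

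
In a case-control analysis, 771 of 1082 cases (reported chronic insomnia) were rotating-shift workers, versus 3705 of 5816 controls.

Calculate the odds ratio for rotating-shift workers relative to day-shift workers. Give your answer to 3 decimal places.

OR = (771 × 2111) / (3705 × 311) = 1627581/1152255 ≈ 1.413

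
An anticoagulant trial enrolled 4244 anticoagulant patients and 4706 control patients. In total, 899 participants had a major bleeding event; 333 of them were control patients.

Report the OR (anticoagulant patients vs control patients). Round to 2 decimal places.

OR ≈ 2.02

anticoagulant patients with the outcome: 899 − 333 = 566
anticoagulant patients without the outcome: 4244 − 566 = 3678
control patients without the outcome: 4706 − 333 = 4373
OR = (566 × 4373) / (3678 × 333) = 2475118/1224774 ≈ 2.02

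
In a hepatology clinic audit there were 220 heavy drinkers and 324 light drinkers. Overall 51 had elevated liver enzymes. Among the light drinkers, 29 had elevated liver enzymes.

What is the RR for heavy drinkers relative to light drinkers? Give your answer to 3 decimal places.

heavy drinkers with the outcome: 51 − 29 = 22
heavy drinkers without the outcome: 220 − 22 = 198
light drinkers without the outcome: 324 − 29 = 295
risk, heavy drinkers = 22/220 = 0.1000
risk, light drinkers = 29/324 = 0.0895
RR = 0.1000 / 0.0895 = 1.117

RR: 1.117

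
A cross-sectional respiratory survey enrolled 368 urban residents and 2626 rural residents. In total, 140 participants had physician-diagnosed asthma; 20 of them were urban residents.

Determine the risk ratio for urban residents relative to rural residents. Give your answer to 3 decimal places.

urban residents without the outcome: 368 − 20 = 348
rural residents with the outcome: 140 − 20 = 120
rural residents without the outcome: 2626 − 120 = 2506
risk, urban residents = 20/368 = 0.05435
risk, rural residents = 120/2626 = 0.04570
RR = 0.05435 / 0.04570 = 1.189

1.189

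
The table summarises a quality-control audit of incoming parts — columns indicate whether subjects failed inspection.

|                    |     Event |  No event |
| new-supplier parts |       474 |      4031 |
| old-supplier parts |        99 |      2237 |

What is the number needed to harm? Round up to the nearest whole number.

NNH: 16

risk, new-supplier parts = 474/4505 = 0.105216
risk, old-supplier parts = 99/2336 = 0.042380
absolute risk difference = 0.062836
1 / 0.062836 = 15.914 → round up → 16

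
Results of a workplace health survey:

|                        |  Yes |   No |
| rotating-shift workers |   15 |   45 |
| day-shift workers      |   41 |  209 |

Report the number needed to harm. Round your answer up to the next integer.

risk, rotating-shift workers = 15/60 = 0.250000
risk, day-shift workers = 41/250 = 0.164000
absolute risk difference = 0.086000
1 / 0.086000 = 11.628 → round up → 12

NNH: 12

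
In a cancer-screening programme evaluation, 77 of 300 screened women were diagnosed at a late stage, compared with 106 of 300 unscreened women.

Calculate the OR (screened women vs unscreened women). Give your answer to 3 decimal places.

OR ≈ 0.632

odds, screened women = 77/223 = 0.3453
odds, unscreened women = 106/194 = 0.5464
OR = 0.3453 / 0.5464 = 0.632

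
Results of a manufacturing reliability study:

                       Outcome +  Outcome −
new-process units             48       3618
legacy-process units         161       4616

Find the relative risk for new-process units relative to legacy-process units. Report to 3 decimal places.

0.388

risk, new-process units = 48/3666 = 0.01309
risk, legacy-process units = 161/4777 = 0.03370
RR = 0.01309 / 0.03370 = 0.388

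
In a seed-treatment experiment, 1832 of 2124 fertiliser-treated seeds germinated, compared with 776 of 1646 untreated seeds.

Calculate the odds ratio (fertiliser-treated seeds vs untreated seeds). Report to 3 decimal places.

OR = (1832 × 870) / (292 × 776) = 1593840/226592 ≈ 7.034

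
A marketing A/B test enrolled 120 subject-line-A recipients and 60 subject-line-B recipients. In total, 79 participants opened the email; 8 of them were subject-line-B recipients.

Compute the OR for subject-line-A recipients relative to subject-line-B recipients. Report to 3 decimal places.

9.418

subject-line-A recipients with the outcome: 79 − 8 = 71
subject-line-A recipients without the outcome: 120 − 71 = 49
subject-line-B recipients without the outcome: 60 − 8 = 52
OR = (71 × 52) / (49 × 8) = 3692/392 ≈ 9.418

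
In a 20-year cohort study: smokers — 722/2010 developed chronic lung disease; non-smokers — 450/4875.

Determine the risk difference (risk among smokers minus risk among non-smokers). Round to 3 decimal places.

risk, smokers = 722/2010 = 0.3592
risk, non-smokers = 450/4875 = 0.0923
risk difference = 0.3592 − 0.0923 = 0.267

0.267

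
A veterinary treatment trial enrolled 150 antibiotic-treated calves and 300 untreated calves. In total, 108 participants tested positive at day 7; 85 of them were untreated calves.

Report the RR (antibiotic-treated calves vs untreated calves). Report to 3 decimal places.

RR ≈ 0.541

antibiotic-treated calves with the outcome: 108 − 85 = 23
antibiotic-treated calves without the outcome: 150 − 23 = 127
untreated calves without the outcome: 300 − 85 = 215
risk, antibiotic-treated calves = 23/150 = 0.1533
risk, untreated calves = 85/300 = 0.2833
RR = 0.1533 / 0.2833 = 0.541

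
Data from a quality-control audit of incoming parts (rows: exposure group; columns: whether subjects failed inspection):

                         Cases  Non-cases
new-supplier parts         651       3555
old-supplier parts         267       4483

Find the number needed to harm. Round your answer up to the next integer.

risk, new-supplier parts = 651/4206 = 0.154779
risk, old-supplier parts = 267/4750 = 0.056211
absolute risk difference = 0.098568
1 / 0.098568 = 10.145 → round up → 11

11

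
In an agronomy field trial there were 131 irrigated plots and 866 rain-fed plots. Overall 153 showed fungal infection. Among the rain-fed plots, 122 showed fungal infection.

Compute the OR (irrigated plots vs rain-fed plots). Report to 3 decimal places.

irrigated plots with the outcome: 153 − 122 = 31
irrigated plots without the outcome: 131 − 31 = 100
rain-fed plots without the outcome: 866 − 122 = 744
odds, irrigated plots = 31/100 = 0.3100
odds, rain-fed plots = 122/744 = 0.1640
OR = 0.3100 / 0.1640 = 1.890

OR = 1.890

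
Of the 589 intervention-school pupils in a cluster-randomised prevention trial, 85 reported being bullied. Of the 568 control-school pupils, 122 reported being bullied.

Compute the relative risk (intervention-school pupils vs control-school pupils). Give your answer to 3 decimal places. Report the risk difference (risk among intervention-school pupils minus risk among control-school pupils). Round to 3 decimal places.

RR = 0.672; RD = -0.070

risk, intervention-school pupils = 85/589 = 0.1443
risk, control-school pupils = 122/568 = 0.2148
RR = 0.1443 / 0.2148 = 0.672
risk difference = 0.1443 − 0.2148 = -0.070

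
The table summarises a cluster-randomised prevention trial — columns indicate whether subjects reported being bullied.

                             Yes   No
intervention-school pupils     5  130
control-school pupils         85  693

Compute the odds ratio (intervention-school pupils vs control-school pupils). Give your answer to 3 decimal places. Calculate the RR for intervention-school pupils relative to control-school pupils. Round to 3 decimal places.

OR = 0.314; RR = 0.339

odds, intervention-school pupils = 5/130 = 0.03846
odds, control-school pupils = 85/693 = 0.12266
OR = 0.03846 / 0.12266 = 0.314
risk, intervention-school pupils = 5/135 = 0.03704
risk, control-school pupils = 85/778 = 0.10925
RR = 0.03704 / 0.10925 = 0.339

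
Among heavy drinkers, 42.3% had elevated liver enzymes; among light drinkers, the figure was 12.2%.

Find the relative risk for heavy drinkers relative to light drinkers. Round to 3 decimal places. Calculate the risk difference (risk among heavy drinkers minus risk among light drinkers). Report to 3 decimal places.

RR = 0.4230 / 0.1220 = 3.467
risk difference = 0.4230 − 0.1220 = 0.301

RR = 3.467; RD = 0.301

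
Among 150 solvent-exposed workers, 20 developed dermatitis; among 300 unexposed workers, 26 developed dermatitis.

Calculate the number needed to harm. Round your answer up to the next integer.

22

risk, solvent-exposed workers = 20/150 = 0.133333
risk, unexposed workers = 26/300 = 0.086667
absolute risk difference = 0.046667
1 / 0.046667 = 21.428 → round up → 22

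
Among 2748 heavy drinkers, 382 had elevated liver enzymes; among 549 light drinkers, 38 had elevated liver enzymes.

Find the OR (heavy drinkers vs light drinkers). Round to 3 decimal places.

OR = (382 × 511) / (2366 × 38) = 195202/89908 ≈ 2.171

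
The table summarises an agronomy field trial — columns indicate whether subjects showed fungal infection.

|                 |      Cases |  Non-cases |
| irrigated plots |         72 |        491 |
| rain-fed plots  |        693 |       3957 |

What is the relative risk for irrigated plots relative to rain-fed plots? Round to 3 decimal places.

risk, irrigated plots = 72/563 = 0.1279
risk, rain-fed plots = 693/4650 = 0.1490
RR = 0.1279 / 0.1490 = 0.858

RR: 0.858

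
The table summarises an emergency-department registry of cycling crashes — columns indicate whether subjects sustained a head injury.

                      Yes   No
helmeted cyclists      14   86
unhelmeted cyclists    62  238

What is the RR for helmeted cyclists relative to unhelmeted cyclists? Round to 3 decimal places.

risk, helmeted cyclists = 14/100 = 0.1400
risk, unhelmeted cyclists = 62/300 = 0.2067
RR = 0.1400 / 0.2067 = 0.677

RR ≈ 0.677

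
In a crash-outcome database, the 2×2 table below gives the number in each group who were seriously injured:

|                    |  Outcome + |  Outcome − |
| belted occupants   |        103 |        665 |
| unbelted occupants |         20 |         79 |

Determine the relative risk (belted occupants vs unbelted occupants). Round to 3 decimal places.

risk, belted occupants = 103/768 = 0.1341
risk, unbelted occupants = 20/99 = 0.2020
RR = 0.1341 / 0.2020 = 0.664

RR: 0.664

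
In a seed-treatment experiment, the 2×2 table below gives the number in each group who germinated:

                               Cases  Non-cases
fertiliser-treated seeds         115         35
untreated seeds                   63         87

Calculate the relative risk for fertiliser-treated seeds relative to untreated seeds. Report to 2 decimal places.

risk, fertiliser-treated seeds = 115/150 = 0.7667
risk, untreated seeds = 63/150 = 0.4200
RR = 0.7667 / 0.4200 = 1.83

1.83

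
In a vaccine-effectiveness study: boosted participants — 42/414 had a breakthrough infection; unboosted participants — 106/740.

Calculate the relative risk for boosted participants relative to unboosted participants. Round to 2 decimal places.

0.71

risk, boosted participants = 42/414 = 0.1014
risk, unboosted participants = 106/740 = 0.1432
RR = 0.1014 / 0.1432 = 0.71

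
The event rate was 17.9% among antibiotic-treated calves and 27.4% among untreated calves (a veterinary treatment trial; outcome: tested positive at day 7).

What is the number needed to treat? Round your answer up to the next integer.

absolute risk difference = 0.095000
1 / 0.095000 = 10.526 → round up → 11

11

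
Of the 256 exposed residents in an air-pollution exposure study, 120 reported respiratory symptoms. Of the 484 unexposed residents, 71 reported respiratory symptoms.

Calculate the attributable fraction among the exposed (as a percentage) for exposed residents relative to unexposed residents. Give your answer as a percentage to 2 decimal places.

risk, exposed residents = 120/256 = 0.4688
risk, unexposed residents = 71/484 = 0.1467
AR% = (0.4688 − 0.1467) / 0.4688 = 0.6871 → 68.71%

AR%: 68.71%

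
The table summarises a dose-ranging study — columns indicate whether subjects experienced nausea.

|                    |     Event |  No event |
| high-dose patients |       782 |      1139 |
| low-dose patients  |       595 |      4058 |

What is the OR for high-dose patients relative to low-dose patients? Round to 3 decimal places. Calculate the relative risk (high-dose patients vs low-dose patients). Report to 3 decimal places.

odds, high-dose patients = 782/1139 = 0.6866
odds, low-dose patients = 595/4058 = 0.1466
OR = 0.6866 / 0.1466 = 4.683
risk, high-dose patients = 782/1921 = 0.4071
risk, low-dose patients = 595/4653 = 0.1279
RR = 0.4071 / 0.1279 = 3.183

OR = 4.683; RR = 3.183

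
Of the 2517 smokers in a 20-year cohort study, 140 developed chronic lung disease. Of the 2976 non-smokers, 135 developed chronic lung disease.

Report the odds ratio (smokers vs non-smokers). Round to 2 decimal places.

odds, smokers = 140/2377 = 0.05890
odds, non-smokers = 135/2841 = 0.04752
OR = 0.05890 / 0.04752 = 1.24

1.24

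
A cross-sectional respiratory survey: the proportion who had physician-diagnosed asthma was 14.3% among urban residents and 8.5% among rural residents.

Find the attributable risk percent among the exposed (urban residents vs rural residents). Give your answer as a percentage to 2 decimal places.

AR% = (0.1430 − 0.0850) / 0.1430 = 0.4056 → 40.56%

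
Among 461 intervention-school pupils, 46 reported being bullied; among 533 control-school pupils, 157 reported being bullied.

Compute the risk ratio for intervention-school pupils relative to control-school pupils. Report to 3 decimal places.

risk, intervention-school pupils = 46/461 = 0.0998
risk, control-school pupils = 157/533 = 0.2946
RR = 0.0998 / 0.2946 = 0.339

RR ≈ 0.339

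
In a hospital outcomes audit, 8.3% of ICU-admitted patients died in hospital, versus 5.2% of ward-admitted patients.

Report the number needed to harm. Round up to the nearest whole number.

absolute risk difference = 0.031000
1 / 0.031000 = 32.258 → round up → 33

33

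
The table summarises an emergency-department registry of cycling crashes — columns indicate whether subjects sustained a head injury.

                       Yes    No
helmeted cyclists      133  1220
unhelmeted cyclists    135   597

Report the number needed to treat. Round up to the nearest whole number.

risk, helmeted cyclists = 133/1353 = 0.098300
risk, unhelmeted cyclists = 135/732 = 0.184426
absolute risk difference = 0.086126
1 / 0.086126 = 11.611 → round up → 12

NNT: 12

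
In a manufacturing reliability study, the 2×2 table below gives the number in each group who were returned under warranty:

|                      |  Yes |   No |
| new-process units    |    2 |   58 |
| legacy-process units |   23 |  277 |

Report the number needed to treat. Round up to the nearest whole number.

risk, new-process units = 2/60 = 0.033333
risk, legacy-process units = 23/300 = 0.076667
absolute risk difference = 0.043333
1 / 0.043333 = 23.077 → round up → 24

NNT = 24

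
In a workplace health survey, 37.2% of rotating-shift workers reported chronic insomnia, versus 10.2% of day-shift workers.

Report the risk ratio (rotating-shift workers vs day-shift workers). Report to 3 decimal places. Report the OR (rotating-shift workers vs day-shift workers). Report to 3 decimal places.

RR = 0.3720 / 0.1020 = 3.647
odds, rotating-shift workers = 0.3720/0.6280 = 0.5924
odds, day-shift workers = 0.1020/0.8980 = 0.1136
OR = 0.5924 / 0.1136 = 5.215

RR = 3.647; OR = 5.215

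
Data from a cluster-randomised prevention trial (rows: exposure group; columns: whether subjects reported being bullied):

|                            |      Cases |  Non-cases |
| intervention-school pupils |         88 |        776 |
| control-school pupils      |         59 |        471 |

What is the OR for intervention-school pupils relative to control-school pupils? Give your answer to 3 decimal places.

OR = (88 × 471) / (776 × 59) = 41448/45784 ≈ 0.905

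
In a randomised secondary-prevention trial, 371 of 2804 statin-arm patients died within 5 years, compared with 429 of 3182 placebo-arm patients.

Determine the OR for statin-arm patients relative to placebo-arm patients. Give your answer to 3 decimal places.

0.979

odds, statin-arm patients = 371/2433 = 0.1525
odds, placebo-arm patients = 429/2753 = 0.1558
OR = 0.1525 / 0.1558 = 0.979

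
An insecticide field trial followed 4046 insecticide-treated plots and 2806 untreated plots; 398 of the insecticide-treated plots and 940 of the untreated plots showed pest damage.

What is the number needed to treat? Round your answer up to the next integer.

5

risk, insecticide-treated plots = 398/4046 = 0.098369
risk, untreated plots = 940/2806 = 0.334996
absolute risk difference = 0.236628
1 / 0.236628 = 4.226 → round up → 5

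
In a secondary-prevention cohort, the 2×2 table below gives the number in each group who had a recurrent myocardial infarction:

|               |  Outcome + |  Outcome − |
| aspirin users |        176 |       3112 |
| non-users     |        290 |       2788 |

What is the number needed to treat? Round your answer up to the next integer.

NNT: 25

risk, aspirin users = 176/3288 = 0.053528
risk, non-users = 290/3078 = 0.094217
absolute risk difference = 0.040689
1 / 0.040689 = 24.577 → round up → 25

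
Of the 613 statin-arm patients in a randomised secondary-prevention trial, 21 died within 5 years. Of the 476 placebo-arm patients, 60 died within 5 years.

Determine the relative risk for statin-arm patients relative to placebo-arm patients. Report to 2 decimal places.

0.27

risk, statin-arm patients = 21/613 = 0.03426
risk, placebo-arm patients = 60/476 = 0.12605
RR = 0.03426 / 0.12605 = 0.27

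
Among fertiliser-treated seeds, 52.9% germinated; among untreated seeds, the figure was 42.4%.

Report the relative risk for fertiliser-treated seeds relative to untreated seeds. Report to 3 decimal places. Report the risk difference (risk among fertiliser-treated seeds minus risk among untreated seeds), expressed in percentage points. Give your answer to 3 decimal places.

RR = 1.248; RD = 10.500

RR = 0.5290 / 0.4240 = 1.248
risk difference = 0.5290 − 0.4240 = 0.1050 → 10.500 percentage points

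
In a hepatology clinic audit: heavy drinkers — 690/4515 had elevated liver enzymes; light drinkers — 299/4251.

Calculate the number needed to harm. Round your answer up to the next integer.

risk, heavy drinkers = 690/4515 = 0.152824
risk, light drinkers = 299/4251 = 0.070336
absolute risk difference = 0.082488
1 / 0.082488 = 12.123 → round up → 13

13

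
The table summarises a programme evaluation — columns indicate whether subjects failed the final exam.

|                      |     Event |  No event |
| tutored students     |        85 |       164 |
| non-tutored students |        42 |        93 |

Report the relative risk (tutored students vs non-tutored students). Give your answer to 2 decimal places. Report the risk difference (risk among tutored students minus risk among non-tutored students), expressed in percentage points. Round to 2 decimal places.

RR = 1.10; RD = 3.03

risk, tutored students = 85/249 = 0.3414
risk, non-tutored students = 42/135 = 0.3111
RR = 0.3414 / 0.3111 = 1.10
risk difference = 0.3414 − 0.3111 = 0.0303 → 3.03 percentage points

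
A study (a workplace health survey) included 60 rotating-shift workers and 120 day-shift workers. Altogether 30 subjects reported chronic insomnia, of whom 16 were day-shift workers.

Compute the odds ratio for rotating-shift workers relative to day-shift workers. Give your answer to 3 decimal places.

1.978

rotating-shift workers with the outcome: 30 − 16 = 14
rotating-shift workers without the outcome: 60 − 14 = 46
day-shift workers without the outcome: 120 − 16 = 104
OR = (14 × 104) / (46 × 16) = 1456/736 ≈ 1.978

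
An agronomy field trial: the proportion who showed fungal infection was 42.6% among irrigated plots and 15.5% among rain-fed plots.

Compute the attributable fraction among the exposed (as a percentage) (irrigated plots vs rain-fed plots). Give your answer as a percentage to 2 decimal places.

AR% = (0.4260 − 0.1550) / 0.4260 = 0.6362 → 63.62%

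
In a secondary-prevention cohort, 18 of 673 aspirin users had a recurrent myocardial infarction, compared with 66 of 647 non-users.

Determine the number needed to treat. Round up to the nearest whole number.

NNT ≈ 14

risk, aspirin users = 18/673 = 0.026746
risk, non-users = 66/647 = 0.102009
absolute risk difference = 0.075263
1 / 0.075263 = 13.287 → round up → 14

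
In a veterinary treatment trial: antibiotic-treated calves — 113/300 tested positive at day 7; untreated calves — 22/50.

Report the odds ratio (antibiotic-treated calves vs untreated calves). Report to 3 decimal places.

OR = 0.769

odds, antibiotic-treated calves = 113/187 = 0.6043
odds, untreated calves = 22/28 = 0.7857
OR = 0.6043 / 0.7857 = 0.769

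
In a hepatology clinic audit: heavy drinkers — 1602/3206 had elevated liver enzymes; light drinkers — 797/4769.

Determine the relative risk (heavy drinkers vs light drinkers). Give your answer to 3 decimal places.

2.990

risk, heavy drinkers = 1602/3206 = 0.4997
risk, light drinkers = 797/4769 = 0.1671
RR = 0.4997 / 0.1671 = 2.990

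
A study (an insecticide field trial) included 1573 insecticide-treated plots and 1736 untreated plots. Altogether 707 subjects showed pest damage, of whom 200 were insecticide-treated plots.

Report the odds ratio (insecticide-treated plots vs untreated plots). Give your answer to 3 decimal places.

0.353

insecticide-treated plots without the outcome: 1573 − 200 = 1373
untreated plots with the outcome: 707 − 200 = 507
untreated plots without the outcome: 1736 − 507 = 1229
odds, insecticide-treated plots = 200/1373 = 0.1457
odds, untreated plots = 507/1229 = 0.4125
OR = 0.1457 / 0.4125 = 0.353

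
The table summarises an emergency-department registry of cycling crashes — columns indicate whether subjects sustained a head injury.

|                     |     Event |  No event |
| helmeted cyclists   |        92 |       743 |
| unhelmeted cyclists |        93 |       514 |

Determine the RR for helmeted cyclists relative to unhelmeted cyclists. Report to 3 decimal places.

risk, helmeted cyclists = 92/835 = 0.1102
risk, unhelmeted cyclists = 93/607 = 0.1532
RR = 0.1102 / 0.1532 = 0.719

0.719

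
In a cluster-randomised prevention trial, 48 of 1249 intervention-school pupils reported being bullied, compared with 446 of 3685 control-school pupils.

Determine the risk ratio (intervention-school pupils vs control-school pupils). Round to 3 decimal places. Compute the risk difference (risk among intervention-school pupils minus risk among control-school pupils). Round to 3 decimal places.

risk, intervention-school pupils = 48/1249 = 0.03843
risk, control-school pupils = 446/3685 = 0.12103
RR = 0.03843 / 0.12103 = 0.318
risk difference = 0.03843 − 0.12103 = -0.083

RR = 0.318; RD = -0.083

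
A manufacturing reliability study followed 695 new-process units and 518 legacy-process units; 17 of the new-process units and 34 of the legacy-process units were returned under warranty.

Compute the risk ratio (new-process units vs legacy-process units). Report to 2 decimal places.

0.37

risk, new-process units = 17/695 = 0.02446
risk, legacy-process units = 34/518 = 0.06564
RR = 0.02446 / 0.06564 = 0.37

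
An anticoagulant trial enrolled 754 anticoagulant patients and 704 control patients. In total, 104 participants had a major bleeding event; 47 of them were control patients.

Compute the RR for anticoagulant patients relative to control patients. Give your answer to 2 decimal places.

anticoagulant patients with the outcome: 104 − 47 = 57
anticoagulant patients without the outcome: 754 − 57 = 697
control patients without the outcome: 704 − 47 = 657
risk, anticoagulant patients = 57/754 = 0.0756
risk, control patients = 47/704 = 0.0668
RR = 0.0756 / 0.0668 = 1.13

1.13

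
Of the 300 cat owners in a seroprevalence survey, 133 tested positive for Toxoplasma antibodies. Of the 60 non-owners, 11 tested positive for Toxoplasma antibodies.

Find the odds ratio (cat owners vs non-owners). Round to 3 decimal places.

OR = (133 × 49) / (167 × 11) = 6517/1837 ≈ 3.548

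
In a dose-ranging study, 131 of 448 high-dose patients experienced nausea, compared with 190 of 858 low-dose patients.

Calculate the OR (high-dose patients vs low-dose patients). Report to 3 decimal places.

odds, high-dose patients = 131/317 = 0.4132
odds, low-dose patients = 190/668 = 0.2844
OR = 0.4132 / 0.2844 = 1.453

OR ≈ 1.453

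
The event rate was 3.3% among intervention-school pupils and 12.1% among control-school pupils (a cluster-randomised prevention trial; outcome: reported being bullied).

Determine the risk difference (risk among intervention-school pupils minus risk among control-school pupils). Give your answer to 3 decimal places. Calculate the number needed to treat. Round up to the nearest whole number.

risk difference = 0.03300 − 0.12100 = -0.088
absolute risk difference = 0.088000
1 / 0.088000 = 11.364 → round up → 12

RD = -0.088; NNT = 12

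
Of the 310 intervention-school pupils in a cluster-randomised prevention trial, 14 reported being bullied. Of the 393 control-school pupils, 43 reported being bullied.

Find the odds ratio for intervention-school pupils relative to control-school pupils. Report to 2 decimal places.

odds, intervention-school pupils = 14/296 = 0.04730
odds, control-school pupils = 43/350 = 0.12286
OR = 0.04730 / 0.12286 = 0.38

OR = 0.38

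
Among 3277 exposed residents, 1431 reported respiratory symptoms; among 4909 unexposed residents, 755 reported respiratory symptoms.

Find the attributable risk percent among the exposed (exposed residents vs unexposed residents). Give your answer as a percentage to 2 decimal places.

risk, exposed residents = 1431/3277 = 0.4367
risk, unexposed residents = 755/4909 = 0.1538
AR% = (0.4367 − 0.1538) / 0.4367 = 0.6478 → 64.78%

64.78%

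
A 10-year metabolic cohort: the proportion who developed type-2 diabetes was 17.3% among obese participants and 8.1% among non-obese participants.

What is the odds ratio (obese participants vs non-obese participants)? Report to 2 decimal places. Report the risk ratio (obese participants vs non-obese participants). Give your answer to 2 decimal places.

OR = 2.37; RR = 2.14

odds, obese participants = 0.1730/0.8270 = 0.2092
odds, non-obese participants = 0.0810/0.9190 = 0.0881
OR = 0.2092 / 0.0881 = 2.37
RR = 0.1730 / 0.0810 = 2.14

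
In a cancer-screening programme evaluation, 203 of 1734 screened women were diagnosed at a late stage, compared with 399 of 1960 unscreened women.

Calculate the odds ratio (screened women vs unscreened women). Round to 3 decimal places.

OR = 0.519

odds, screened women = 203/1531 = 0.1326
odds, unscreened women = 399/1561 = 0.2556
OR = 0.1326 / 0.2556 = 0.519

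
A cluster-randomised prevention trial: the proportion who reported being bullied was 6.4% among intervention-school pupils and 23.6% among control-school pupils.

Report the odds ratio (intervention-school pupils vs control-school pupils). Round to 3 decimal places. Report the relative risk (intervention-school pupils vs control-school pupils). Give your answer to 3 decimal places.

OR = 0.221; RR = 0.271

odds, intervention-school pupils = 0.0640/0.9360 = 0.0684
odds, control-school pupils = 0.2360/0.7640 = 0.3089
OR = 0.0684 / 0.3089 = 0.221
RR = 0.0640 / 0.2360 = 0.271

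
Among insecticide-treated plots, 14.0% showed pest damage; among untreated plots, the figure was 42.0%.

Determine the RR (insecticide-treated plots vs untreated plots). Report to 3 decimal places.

RR = 0.1400 / 0.4200 = 0.333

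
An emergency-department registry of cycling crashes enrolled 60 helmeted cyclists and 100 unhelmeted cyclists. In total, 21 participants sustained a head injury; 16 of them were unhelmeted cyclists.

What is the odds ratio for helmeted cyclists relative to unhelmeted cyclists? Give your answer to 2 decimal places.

OR = 0.48

helmeted cyclists with the outcome: 21 − 16 = 5
helmeted cyclists without the outcome: 60 − 5 = 55
unhelmeted cyclists without the outcome: 100 − 16 = 84
OR = (5 × 84) / (55 × 16) = 420/880 ≈ 0.48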